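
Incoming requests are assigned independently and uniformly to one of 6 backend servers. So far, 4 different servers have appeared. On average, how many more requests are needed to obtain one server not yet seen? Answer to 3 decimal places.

The number of requests until the next new server is geometric with success probability 2/6, so its mean is 6/2.
E = 6/2 = 3.0000.

3.000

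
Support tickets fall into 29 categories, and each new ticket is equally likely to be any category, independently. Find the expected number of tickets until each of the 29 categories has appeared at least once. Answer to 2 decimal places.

The wait to go from k to k+1 distinct categories is geometric with mean 29/(29-k).
E[T] = 29/29 + 29/28 + 29/27 + ... + 29/2 + 29/1 = 29·H_{29}.
H_{29} = 3.962, so E[T] = 114.888.

114.89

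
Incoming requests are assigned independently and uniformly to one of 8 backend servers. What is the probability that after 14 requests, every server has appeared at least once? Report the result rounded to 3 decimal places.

Let A_i be the event that server i is missing after 14 requests. By inclusion–exclusion on the A_i,
P(all seen) = Σ_{j=0}^{8} (-1)^j C(8,j)((8-j)/8)^14
= 1.0000 - 1.2337 + 0.4989 - 0.0777 + 0.0043 - 0.0001 + 0.0000 - 0.0000 + 0.0000
= 0.1917.

0.192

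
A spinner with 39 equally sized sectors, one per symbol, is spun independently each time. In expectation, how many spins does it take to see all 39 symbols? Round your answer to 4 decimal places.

Split into phases: going from k distinct to k+1 distinct takes on average 39/(39-k) spins.
E[T] = 39/39 + 39/38 + 39/37 + ... + 39/2 + 39/1 = 39·H_{39}.
H_{39} = 4.25354, so E[T] = 165.88818.

165.8882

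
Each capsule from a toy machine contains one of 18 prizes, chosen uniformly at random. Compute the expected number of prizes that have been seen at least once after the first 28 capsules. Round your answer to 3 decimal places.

For each prize, P(seen in 28 capsules) = 1 - (17/18)^28 = 0.7982.
By linearity of expectation, E[distinct seen] = 18·(1 - (17/18)^28) = 14.3674.

14.367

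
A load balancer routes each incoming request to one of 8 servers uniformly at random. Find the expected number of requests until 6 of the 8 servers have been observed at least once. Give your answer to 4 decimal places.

9.7429

Going from k to k+1 distinct takes a geometric number of requests with mean 8/(8-k).
Sum over k = 0,...,5: E = 8/8 + 8/7 + 8/6 + 8/5 + 8/4 + 8/3 = 9.74286.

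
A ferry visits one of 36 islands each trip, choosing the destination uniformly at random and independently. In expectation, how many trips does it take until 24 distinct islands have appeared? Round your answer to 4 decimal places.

38.5685

Going from k to k+1 distinct takes a geometric number of trips with mean 36/(36-k).
Sum over k = 0,...,23: E = 36/36 + 36/35 + 36/34 + ... + 36/14 + 36/13 = 38.56855.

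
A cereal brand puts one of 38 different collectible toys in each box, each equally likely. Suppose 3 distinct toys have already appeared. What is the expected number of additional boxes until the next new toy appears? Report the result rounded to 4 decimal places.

1.0857

Each box yields a new toy with probability (38-3)/38 = 35/38, so the wait is geometric with mean 38/35.
E = 38/35 = 1.08571.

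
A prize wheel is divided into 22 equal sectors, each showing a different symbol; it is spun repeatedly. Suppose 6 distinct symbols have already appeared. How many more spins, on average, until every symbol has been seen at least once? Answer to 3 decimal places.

From k distinct to k+1 distinct takes on average 22/(22-k) spins.
Sum over k = 6,...,21: E = 22/16 + 22/15 + 22/14 + ... + 22/2 + 22/1 = 74.3760.

74.376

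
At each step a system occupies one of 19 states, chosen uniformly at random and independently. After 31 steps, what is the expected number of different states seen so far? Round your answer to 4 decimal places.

For each state, P(seen in 31 steps) = 1 - (18/19)^31 = 0.81289.
By linearity of expectation, E[distinct seen] = 19·(1 - (18/19)^31) = 15.44500.

15.4450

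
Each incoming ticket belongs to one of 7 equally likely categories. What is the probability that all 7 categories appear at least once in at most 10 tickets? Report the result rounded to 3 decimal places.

0.105

By inclusion–exclusion over which categories are missing,
P(all seen) = Σ_{j=0}^{7} (-1)^j C(7,j)((7-j)/7)^10
= 1.0000 - 1.4984 + 0.7260 - 0.1299 + 0.0073 - 0.0001 + 0.0000 - 0.0000
= 0.1049.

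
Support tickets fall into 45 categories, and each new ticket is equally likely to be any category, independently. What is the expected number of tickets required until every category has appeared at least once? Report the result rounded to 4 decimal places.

The wait to go from k to k+1 distinct categories is geometric with mean 45/(45-k).
E[T] = 45/45 + 45/44 + 45/43 + ... + 45/2 + 45/1 = 45·H_{45}.
H_{45} = 4.39495, so E[T] = 197.77267.

197.7727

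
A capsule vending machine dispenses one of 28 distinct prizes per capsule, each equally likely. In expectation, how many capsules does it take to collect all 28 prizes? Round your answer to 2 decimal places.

109.96

After k distinct prizes have appeared, the next capsule gives a new one with probability (28-k)/28, so the expected wait for the (k+1)-th is 28/(28-k).
E[T] = 28/28 + 28/27 + 28/26 + ... + 28/2 + 28/1 = 28·H_{28}.
H_{28} = 3.927, so E[T] = 109.961.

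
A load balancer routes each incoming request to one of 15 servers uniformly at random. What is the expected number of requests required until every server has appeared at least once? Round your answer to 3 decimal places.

49.773

The wait to go from k to k+1 distinct servers is geometric with mean 15/(15-k).
E[T] = 15/15 + 15/14 + 15/13 + ... + 15/2 + 15/1 = 15·H_{15}.
H_{15} = 3.3182, so E[T] = 49.7734.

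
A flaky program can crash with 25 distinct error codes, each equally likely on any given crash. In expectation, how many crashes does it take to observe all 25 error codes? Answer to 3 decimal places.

The wait to go from k to k+1 distinct error codes is geometric with mean 25/(25-k).
E[T] = 25/25 + 25/24 + 25/23 + ... + 25/2 + 25/1 = 25·H_{25}.
H_{25} = 3.8160, so E[T] = 95.3990.

95.399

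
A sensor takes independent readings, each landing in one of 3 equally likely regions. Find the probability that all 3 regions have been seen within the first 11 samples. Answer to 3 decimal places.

By inclusion–exclusion over which regions are missing,
P(all seen) = Σ_{j=0}^{3} (-1)^j C(3,j)((3-j)/3)^11
= 1.0000 - 0.0347 + 0.0000 - 0.0000
= 0.9653.

0.965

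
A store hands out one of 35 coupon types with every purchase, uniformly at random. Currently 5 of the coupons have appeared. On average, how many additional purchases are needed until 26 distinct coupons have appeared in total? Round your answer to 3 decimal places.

The wait to go from k to k+1 distinct coupons is geometric with mean 35/(35-k).
Sum over k = 5,...,25: E = 35/30 + 35/29 + 35/28 + ... + 35/11 + 35/10 = 40.8107.

40.811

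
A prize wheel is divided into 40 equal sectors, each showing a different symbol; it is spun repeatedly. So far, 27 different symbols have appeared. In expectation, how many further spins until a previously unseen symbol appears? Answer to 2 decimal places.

Each spin yields a new symbol with probability (40-27)/40 = 13/40, so the wait is geometric with mean 40/13.
E = 40/13 = 3.077.

3.08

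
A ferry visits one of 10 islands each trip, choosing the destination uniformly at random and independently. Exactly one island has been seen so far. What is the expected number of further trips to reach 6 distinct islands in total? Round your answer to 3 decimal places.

With k distinct islands already seen, the next new one takes an expected 10/(10-k) trips.
Sum over k = 1,...,5: E = 10/9 + 10/8 + 10/7 + 10/6 + 10/5 = 7.4563.

7.456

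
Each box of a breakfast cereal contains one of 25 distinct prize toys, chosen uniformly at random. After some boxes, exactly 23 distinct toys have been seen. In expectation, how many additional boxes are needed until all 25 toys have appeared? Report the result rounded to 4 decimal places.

With k distinct toys already seen, the next new one takes an expected 25/(25-k) boxes.
Sum over k = 23,...,24: E = 25/2 + 25/1 = 37.50000.

37.5000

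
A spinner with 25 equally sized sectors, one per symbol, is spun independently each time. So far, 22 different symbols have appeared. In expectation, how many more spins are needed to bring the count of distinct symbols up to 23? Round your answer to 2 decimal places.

With k distinct symbols already seen, the next new one takes an expected 25/(25-k) spins.
Only the k = 22 term is needed: E = 25/3 = 8.333.

8.33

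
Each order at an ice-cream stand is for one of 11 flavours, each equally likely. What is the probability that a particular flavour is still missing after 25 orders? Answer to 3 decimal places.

0.092

Each order misses the fixed flavour with probability (11-1)/11 = 10/11, independently.
P(still missing after 25) = (10/11)^25 = 0.0923.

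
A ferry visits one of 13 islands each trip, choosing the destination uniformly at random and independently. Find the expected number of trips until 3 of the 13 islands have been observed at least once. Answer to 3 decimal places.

3.265

Going from k to k+1 distinct takes a geometric number of trips with mean 13/(13-k).
Sum over k = 0,...,2: E = 13/13 + 13/12 + 13/11 = 3.2652.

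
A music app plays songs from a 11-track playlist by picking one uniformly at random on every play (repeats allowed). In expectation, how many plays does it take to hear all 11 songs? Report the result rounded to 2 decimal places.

Split into phases: going from k distinct to k+1 distinct takes on average 11/(11-k) plays.
E[T] = 11/11 + 11/10 + 11/9 + ... + 11/2 + 11/1 = 11·H_{11}.
H_{11} = 3.020, so E[T] = 33.219.

33.22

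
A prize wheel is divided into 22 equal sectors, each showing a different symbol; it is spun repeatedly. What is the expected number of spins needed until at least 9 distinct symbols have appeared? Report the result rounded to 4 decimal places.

With k distinct symbols already seen, the next new one arrives after an expected 22/(22-k) spins.
Sum over k = 0,...,8: E = 22/22 + 22/21 + 22/20 + ... + 22/15 + 22/14 = 11.23495.

11.2349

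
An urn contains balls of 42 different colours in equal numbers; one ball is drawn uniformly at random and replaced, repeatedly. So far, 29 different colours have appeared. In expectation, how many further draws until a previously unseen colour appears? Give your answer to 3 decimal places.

Each draw yields a new colour with probability (42-29)/42 = 13/42, so the wait is geometric with mean 42/13.
E = 42/13 = 3.2308.

3.231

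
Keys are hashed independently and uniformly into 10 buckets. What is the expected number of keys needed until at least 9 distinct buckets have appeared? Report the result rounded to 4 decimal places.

19.2897

With k distinct buckets already seen, the next new one arrives after an expected 10/(10-k) keys.
Sum over k = 0,...,8: E = 10/10 + 10/9 + 10/8 + ... + 10/3 + 10/2 = 19.28968.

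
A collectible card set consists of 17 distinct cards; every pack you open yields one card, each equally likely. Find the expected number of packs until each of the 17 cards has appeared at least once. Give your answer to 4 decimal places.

58.4724

Split into phases: going from k distinct to k+1 distinct takes on average 17/(17-k) packs.
E[T] = 17/17 + 17/16 + 17/15 + ... + 17/2 + 17/1 = 17·H_{17}.
H_{17} = 3.43955, so E[T] = 58.47239.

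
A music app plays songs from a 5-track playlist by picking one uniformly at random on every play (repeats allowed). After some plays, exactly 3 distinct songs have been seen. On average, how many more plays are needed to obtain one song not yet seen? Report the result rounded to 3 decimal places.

The number of plays until the next new song is geometric with success probability 2/5, so its mean is 5/2.
E = 5/2 = 2.5000.

2.500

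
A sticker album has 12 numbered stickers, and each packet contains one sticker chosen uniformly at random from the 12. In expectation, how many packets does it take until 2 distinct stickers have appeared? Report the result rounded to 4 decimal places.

2.0909

Going from k to k+1 distinct takes a geometric number of packets with mean 12/(12-k).
Sum over k = 0,...,1: E = 12/12 + 12/11 = 2.09091.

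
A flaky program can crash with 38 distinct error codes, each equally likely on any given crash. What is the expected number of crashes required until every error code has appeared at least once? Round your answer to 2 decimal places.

Split into phases: going from k distinct to k+1 distinct takes on average 38/(38-k) crashes.
E[T] = 38/38 + 38/37 + 38/36 + ... + 38/2 + 38/1 = 38·H_{38}.
H_{38} = 4.228, so E[T] = 160.660.

160.66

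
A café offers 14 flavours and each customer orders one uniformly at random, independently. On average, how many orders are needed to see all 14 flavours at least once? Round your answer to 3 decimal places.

45.522

The wait to go from k to k+1 distinct flavours is geometric with mean 14/(14-k).
E[T] = 14/14 + 14/13 + 14/12 + ... + 14/2 + 14/1 = 14·H_{14}.
H_{14} = 3.2516, so E[T] = 45.5219.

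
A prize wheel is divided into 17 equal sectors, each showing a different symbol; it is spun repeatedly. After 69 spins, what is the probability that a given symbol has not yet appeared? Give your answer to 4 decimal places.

On each spin the fixed symbol fails to appear with probability 16/17.
P(still missing after 69) = (16/17)^69 = 0.01525.

0.0153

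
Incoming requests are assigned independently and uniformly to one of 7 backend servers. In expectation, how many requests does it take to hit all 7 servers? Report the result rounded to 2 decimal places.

The wait to go from k to k+1 distinct servers is geometric with mean 7/(7-k).
E[T] = 7/7 + 7/6 + 7/5 + ... + 7/2 + 7/1 = 7·H_{7}.
H_{7} = 2.593, so E[T] = 18.150.

18.15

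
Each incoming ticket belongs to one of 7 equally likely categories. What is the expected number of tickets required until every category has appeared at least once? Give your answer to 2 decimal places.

18.15

The wait to go from k to k+1 distinct categories is geometric with mean 7/(7-k).
E[T] = 7/7 + 7/6 + 7/5 + ... + 7/2 + 7/1 = 7·H_{7}.
H_{7} = 2.593, so E[T] = 18.150.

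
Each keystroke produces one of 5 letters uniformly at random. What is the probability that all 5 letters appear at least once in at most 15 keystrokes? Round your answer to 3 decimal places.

By inclusion–exclusion over which letters are missing,
P(all seen) = Σ_{j=0}^{5} (-1)^j C(5,j)((5-j)/5)^15
= 1.0000 - 0.1759 + 0.0047 - 0.0000 + 0.0000 - 0.0000
= 0.8288.

0.829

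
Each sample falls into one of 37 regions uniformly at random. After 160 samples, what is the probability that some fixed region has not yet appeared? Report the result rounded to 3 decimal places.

On each sample the fixed region fails to appear with probability 36/37.
P(still missing after 160) = (36/37)^160 = 0.0125.

0.012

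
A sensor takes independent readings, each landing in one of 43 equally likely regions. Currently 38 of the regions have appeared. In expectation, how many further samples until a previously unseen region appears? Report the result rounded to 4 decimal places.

Each sample yields a new region with probability (43-38)/43 = 5/43, so the wait is geometric with mean 43/5.
E = 43/5 = 8.60000.

8.6000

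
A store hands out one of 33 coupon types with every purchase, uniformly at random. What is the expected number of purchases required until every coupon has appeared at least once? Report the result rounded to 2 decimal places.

Split into phases: going from k distinct to k+1 distinct takes on average 33/(33-k) purchases.
E[T] = 33/33 + 33/32 + 33/31 + ... + 33/2 + 33/1 = 33·H_{33}.
H_{33} = 4.089, so E[T] = 134.930.

134.93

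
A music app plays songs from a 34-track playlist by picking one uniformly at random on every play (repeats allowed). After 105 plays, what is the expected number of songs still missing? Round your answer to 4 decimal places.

1.4796

For each song, P(unseen after 105) = (33/34)^105 = 0.04352.
By linearity of expectation, E[unseen] = 34·(33/34)^105 = 1.47964.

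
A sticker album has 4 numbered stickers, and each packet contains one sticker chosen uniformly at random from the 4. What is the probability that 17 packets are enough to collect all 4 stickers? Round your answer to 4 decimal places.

0.9700

Let A_i be the event that sticker i is missing after 17 packets. By inclusion–exclusion on the A_i,
P(all seen) = Σ_{j=0}^{4} (-1)^j C(4,j)((4-j)/4)^17
= 1.00000 - 0.03007 + 0.00005 - 0.00000 + 0.00000
= 0.96998.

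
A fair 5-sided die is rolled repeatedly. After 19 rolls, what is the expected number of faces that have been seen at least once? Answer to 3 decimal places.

For each face, P(seen in 19 rolls) = 1 - (4/5)^19 = 0.9856.
By linearity of expectation, E[distinct seen] = 5·(1 - (4/5)^19) = 4.9279.

4.928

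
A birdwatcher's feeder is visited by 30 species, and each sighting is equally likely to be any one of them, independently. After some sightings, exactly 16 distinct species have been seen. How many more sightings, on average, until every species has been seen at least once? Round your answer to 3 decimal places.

97.547

With k distinct species already seen, the next new one takes an expected 30/(30-k) sightings.
Sum over k = 16,...,29: E = 30/14 + 30/13 + 30/12 + ... + 30/2 + 30/1 = 97.5469.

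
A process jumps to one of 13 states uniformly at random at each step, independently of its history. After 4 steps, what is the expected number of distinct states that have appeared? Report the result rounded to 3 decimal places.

3.562

For each state, P(seen in 4 steps) = 1 - (12/13)^4 = 0.2740.
By linearity of expectation, E[distinct seen] = 13·(1 - (12/13)^4) = 3.5617.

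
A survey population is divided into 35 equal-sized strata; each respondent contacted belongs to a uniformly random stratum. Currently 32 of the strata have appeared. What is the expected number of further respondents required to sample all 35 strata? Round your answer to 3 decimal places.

64.167

The wait to go from k to k+1 distinct strata is geometric with mean 35/(35-k).
Sum over k = 32,...,34: E = 35/3 + 35/2 + 35/1 = 64.1667.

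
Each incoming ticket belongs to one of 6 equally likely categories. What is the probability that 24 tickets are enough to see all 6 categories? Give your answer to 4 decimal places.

0.9254

By inclusion–exclusion over which categories are missing,
P(all seen) = Σ_{j=0}^{6} (-1)^j C(6,j)((6-j)/6)^24
= 1.00000 - 0.07547 + 0.00089 - 0.00000 + 0.00000 - 0.00000 + 0.00000
= 0.92542.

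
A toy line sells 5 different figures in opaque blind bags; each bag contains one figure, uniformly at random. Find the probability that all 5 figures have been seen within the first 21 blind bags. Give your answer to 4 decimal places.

0.9541

By inclusion–exclusion over which figures are missing,
P(all seen) = Σ_{j=0}^{5} (-1)^j C(5,j)((5-j)/5)^21
= 1.00000 - 0.04612 + 0.00022 - 0.00000 + 0.00000 - 0.00000
= 0.95410.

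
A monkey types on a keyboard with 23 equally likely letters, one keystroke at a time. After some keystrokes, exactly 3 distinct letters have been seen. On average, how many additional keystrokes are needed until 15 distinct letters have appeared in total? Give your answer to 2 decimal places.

20.24

The wait to go from k to k+1 distinct letters is geometric with mean 23/(23-k).
Sum over k = 3,...,14: E = 23/20 + 23/19 + 23/18 + ... + 23/10 + 23/9 = 20.237.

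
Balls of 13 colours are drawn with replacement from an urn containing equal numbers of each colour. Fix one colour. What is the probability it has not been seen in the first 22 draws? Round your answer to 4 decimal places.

0.1719

Each draw misses the fixed colour with probability (13-1)/13 = 12/13, independently.
P(still missing after 22) = (12/13)^22 = 0.17188.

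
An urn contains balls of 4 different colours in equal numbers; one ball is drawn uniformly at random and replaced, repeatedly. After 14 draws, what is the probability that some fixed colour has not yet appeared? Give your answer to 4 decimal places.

0.0178

On each draw the fixed colour fails to appear with probability 3/4.
P(still missing after 14) = (3/4)^14 = 0.01782.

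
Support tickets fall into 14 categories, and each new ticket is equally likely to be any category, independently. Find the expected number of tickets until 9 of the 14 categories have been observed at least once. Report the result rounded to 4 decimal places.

With k distinct categories already seen, the next new one arrives after an expected 14/(14-k) tickets.
Sum over k = 0,...,8: E = 14/14 + 14/13 + 14/12 + ... + 14/7 + 14/6 = 13.55521.

13.5552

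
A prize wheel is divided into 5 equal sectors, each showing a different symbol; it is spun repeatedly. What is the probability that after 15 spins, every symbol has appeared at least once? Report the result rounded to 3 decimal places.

By inclusion–exclusion over which symbols are missing,
P(all seen) = Σ_{j=0}^{5} (-1)^j C(5,j)((5-j)/5)^15
= 1.0000 - 0.1759 + 0.0047 - 0.0000 + 0.0000 - 0.0000
= 0.8288.

0.829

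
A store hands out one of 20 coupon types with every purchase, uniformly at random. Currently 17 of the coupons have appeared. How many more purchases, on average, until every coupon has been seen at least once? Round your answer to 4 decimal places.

36.6667

From k distinct to k+1 distinct takes on average 20/(20-k) purchases.
Sum over k = 17,...,19: E = 20/3 + 20/2 + 20/1 = 36.66667.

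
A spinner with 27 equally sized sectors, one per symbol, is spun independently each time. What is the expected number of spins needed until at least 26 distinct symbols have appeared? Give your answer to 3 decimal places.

78.069

With k distinct symbols already seen, the next new one arrives after an expected 27/(27-k) spins.
Sum over k = 0,...,25: E = 27/27 + 27/26 + 27/25 + ... + 27/3 + 27/2 = 78.0693.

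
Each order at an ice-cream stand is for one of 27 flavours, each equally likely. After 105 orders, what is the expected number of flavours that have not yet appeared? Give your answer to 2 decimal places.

0.51

For each flavour, P(unseen after 105) = (26/27)^105 = 0.019.
By linearity of expectation, E[unseen] = 27·(26/27)^105 = 0.513.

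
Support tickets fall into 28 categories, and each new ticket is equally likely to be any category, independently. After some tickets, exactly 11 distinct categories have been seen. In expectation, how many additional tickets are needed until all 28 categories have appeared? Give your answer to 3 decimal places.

96.307

From k distinct to k+1 distinct takes on average 28/(28-k) tickets.
Sum over k = 11,...,27: E = 28/17 + 28/16 + 28/15 + ... + 28/2 + 28/1 = 96.3075.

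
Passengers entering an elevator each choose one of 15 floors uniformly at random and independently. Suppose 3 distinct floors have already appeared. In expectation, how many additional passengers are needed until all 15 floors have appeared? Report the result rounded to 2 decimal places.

46.55

From k distinct to k+1 distinct takes on average 15/(15-k) passengers.
Sum over k = 3,...,14: E = 15/12 + 15/11 + 15/10 + ... + 15/2 + 15/1 = 46.548.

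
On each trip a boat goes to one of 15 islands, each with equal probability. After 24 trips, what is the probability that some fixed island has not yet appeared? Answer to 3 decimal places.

Each trip misses the fixed island with probability (15-1)/15 = 14/15, independently.
P(still missing after 24) = (14/15)^24 = 0.1909.

0.191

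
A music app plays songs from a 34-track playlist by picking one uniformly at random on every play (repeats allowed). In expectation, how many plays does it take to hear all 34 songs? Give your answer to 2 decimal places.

140.02

After k distinct songs have appeared, the next play gives a new one with probability (34-k)/34, so the expected wait for the (k+1)-th is 34/(34-k).
E[T] = 34/34 + 34/33 + 34/32 + ... + 34/2 + 34/1 = 34·H_{34}.
H_{34} = 4.118, so E[T] = 140.019.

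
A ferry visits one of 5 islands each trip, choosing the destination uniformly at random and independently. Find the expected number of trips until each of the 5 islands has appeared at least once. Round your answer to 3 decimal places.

Split into phases: going from k distinct to k+1 distinct takes on average 5/(5-k) trips.
E[T] = 5/5 + 5/4 + 5/3 + 5/2 + 5/1 = 5·H_{5}.
H_{5} = 2.2833, so E[T] = 11.4167.

11.417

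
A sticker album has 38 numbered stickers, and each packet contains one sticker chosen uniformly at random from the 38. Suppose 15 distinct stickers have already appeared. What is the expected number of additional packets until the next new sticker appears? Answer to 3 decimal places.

The number of packets until the next new sticker is geometric with success probability 23/38, so its mean is 38/23.
E = 38/23 = 1.6522.

1.652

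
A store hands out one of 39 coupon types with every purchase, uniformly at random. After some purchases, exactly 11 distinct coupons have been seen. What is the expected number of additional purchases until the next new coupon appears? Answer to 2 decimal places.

Each purchase yields a new coupon with probability (39-11)/39 = 28/39, so the wait is geometric with mean 39/28.
E = 39/28 = 1.393.

1.39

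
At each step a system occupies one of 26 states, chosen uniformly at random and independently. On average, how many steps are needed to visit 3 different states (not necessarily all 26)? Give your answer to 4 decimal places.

3.1233

With k distinct states already seen, the next new one arrives after an expected 26/(26-k) steps.
Sum over k = 0,...,2: E = 26/26 + 26/25 + 26/24 = 3.12333.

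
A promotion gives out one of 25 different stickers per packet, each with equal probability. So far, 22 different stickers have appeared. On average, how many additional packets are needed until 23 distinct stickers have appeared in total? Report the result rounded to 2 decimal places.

From k distinct to k+1 distinct takes on average 25/(25-k) packets.
Only the k = 22 term is needed: E = 25/3 = 8.333.

8.33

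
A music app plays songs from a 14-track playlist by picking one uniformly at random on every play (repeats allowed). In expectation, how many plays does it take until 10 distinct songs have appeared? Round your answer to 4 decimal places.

With k distinct songs already seen, the next new one arrives after an expected 14/(14-k) plays.
Sum over k = 0,...,9: E = 14/14 + 14/13 + 14/12 + ... + 14/6 + 14/5 = 16.35521.

16.3552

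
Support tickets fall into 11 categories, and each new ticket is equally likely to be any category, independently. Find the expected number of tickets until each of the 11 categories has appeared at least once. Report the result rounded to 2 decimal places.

33.22

After k distinct categories have appeared, the next ticket gives a new one with probability (11-k)/11, so the expected wait for the (k+1)-th is 11/(11-k).
E[T] = 11/11 + 11/10 + 11/9 + ... + 11/2 + 11/1 = 11·H_{11}.
H_{11} = 3.020, so E[T] = 33.219.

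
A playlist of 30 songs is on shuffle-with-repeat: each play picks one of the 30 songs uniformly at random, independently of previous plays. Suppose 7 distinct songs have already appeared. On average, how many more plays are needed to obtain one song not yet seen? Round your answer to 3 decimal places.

The number of plays until the next new song is geometric with success probability 23/30, so its mean is 30/23.
E = 30/23 = 1.3043.

1.304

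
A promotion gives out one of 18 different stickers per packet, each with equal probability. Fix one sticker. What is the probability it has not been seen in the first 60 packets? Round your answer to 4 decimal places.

0.0324

On each packet the fixed sticker fails to appear with probability 17/18.
P(still missing after 60) = (17/18)^60 = 0.03240.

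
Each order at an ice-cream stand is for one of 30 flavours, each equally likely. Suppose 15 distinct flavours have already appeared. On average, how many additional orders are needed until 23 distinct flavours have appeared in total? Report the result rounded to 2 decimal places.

21.76

With k distinct flavours already seen, the next new one takes an expected 30/(30-k) orders.
Sum over k = 15,...,22: E = 30/15 + 30/14 + 30/13 + ... + 30/9 + 30/8 = 21.761.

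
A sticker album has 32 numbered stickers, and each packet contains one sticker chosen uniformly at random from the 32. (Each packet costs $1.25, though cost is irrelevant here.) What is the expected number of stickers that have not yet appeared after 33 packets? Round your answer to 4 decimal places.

11.2237

For each sticker, P(unseen after 33) = (31/32)^33 = 0.35074.
By linearity of expectation, E[unseen] = 32·(31/32)^33 = 11.22371.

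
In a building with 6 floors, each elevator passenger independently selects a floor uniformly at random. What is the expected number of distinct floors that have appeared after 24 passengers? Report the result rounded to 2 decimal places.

5.92

For each floor, P(seen in 24 passengers) = 1 - (5/6)^24 = 0.987.
By linearity of expectation, E[distinct seen] = 6·(1 - (5/6)^24) = 5.925.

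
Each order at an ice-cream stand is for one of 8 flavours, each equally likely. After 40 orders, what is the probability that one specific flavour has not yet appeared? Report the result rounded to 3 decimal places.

On each order the fixed flavour fails to appear with probability 7/8.
P(still missing after 40) = (7/8)^40 = 0.0048.

0.005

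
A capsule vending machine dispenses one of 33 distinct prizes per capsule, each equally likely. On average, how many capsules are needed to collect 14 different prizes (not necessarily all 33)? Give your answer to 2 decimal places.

Going from k to k+1 distinct takes a geometric number of capsules with mean 33/(33-k).
Sum over k = 0,...,13: E = 33/33 + 33/32 + 33/31 + ... + 33/21 + 33/20 = 17.855.

17.85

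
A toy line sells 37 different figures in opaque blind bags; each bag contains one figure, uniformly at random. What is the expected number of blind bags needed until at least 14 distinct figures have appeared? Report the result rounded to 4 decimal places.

With k distinct figures already seen, the next new one arrives after an expected 37/(37-k) blind bags.
Sum over k = 0,...,13: E = 37/37 + 37/36 + 37/35 + ... + 37/25 + 37/24 = 17.28990.

17.2899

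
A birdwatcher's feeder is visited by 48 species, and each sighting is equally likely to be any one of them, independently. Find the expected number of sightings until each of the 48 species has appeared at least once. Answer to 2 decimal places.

Split into phases: going from k distinct to k+1 distinct takes on average 48/(48-k) sightings.
E[T] = 48/48 + 48/47 + 48/46 + ... + 48/2 + 48/1 = 48·H_{48}.
H_{48} = 4.459, so E[T] = 214.022.

214.02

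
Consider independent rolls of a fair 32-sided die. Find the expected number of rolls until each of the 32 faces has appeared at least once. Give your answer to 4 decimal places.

The wait to go from k to k+1 distinct faces is geometric with mean 32/(32-k).
E[T] = 32/32 + 32/31 + 32/30 + ... + 32/2 + 32/1 = 32·H_{32}.
H_{32} = 4.05850, so E[T] = 129.87185.

129.8718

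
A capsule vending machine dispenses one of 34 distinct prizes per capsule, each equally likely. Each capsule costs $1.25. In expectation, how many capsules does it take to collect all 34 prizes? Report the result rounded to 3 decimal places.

The wait to go from k to k+1 distinct prizes is geometric with mean 34/(34-k).
E[T] = 34/34 + 34/33 + 34/32 + ... + 34/2 + 34/1 = 34·H_{34}.
H_{34} = 4.1182, so E[T] = 140.0191.

140.019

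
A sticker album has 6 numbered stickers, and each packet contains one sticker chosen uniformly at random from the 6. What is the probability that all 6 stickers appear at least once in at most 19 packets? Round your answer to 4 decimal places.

0.8189

Let A_i be the event that sticker i is missing after 19 packets. By inclusion–exclusion on the A_i,
P(all seen) = Σ_{j=0}^{6} (-1)^j C(6,j)((6-j)/6)^19
= 1.00000 - 0.18781 + 0.00677 - 0.00004 + 0.00000 - 0.00000 + 0.00000
= 0.81892.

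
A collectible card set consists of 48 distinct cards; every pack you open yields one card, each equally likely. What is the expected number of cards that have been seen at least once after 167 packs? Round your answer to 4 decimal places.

For each card, P(seen in 167 packs) = 1 - (47/48)^167 = 0.97028.
By linearity of expectation, E[distinct seen] = 48·(1 - (47/48)^167) = 46.57342.

46.5734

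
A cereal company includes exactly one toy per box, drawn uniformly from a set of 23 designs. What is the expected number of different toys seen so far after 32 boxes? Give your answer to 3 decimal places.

For each toy, P(seen in 32 boxes) = 1 - (22/23)^32 = 0.7589.
By linearity of expectation, E[distinct seen] = 23·(1 - (22/23)^32) = 17.4542.

17.454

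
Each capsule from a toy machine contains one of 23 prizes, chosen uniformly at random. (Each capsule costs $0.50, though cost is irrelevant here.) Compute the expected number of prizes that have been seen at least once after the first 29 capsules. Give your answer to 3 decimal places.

For each prize, P(seen in 29 capsules) = 1 - (22/23)^29 = 0.7245.
By linearity of expectation, E[distinct seen] = 23·(1 - (22/23)^29) = 16.6631.

16.663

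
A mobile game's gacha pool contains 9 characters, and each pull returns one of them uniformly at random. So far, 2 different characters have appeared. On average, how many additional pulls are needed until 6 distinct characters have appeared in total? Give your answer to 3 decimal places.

With k distinct characters already seen, the next new one takes an expected 9/(9-k) pulls.
Sum over k = 2,...,5: E = 9/7 + 9/6 + 9/5 + 9/4 = 6.8357.

6.836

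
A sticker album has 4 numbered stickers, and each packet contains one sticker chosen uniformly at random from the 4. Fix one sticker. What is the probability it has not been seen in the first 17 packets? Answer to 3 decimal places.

0.008

Each packet misses the fixed sticker with probability (4-1)/4 = 3/4, independently.
P(still missing after 17) = (3/4)^17 = 0.0075.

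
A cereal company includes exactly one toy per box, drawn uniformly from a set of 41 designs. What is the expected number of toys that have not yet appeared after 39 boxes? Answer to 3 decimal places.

15.651

For each toy, P(unseen after 39) = (40/41)^39 = 0.3817.
By linearity of expectation, E[unseen] = 41·(40/41)^39 = 15.6514.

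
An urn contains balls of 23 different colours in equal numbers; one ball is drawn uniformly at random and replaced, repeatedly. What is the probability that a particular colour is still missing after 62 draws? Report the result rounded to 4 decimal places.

Each draw misses the fixed colour with probability (23-1)/23 = 22/23, independently.
P(still missing after 62) = (22/23)^62 = 0.06354.

0.0635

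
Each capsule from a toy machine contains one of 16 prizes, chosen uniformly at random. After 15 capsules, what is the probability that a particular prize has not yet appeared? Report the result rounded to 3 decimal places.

Each capsule misses the fixed prize with probability (16-1)/16 = 15/16, independently.
P(still missing after 15) = (15/16)^15 = 0.3798.

0.380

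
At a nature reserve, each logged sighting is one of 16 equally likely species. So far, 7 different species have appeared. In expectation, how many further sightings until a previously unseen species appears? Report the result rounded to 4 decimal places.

1.7778

The number of sightings until the next new species is geometric with success probability 9/16, so its mean is 16/9.
E = 16/9 = 1.77778.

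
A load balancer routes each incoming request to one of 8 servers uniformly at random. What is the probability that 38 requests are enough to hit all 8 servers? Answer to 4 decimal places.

0.9505

By inclusion–exclusion over which servers are missing,
P(all seen) = Σ_{j=0}^{8} (-1)^j C(8,j)((8-j)/8)^38
= 1.00000 - 0.05005 + 0.00050 - 0.00000 + 0.00000 - 0.00000 + 0.00000 - 0.00000 + 0.00000
= 0.95045.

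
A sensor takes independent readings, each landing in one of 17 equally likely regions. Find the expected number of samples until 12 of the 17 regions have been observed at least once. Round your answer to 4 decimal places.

With k distinct regions already seen, the next new one arrives after an expected 17/(17-k) samples.
Sum over k = 0,...,11: E = 17/17 + 17/16 + 17/15 + ... + 17/7 + 17/6 = 19.65573.

19.6557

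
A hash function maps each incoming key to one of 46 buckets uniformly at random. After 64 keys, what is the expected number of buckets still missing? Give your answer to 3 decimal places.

11.268

For each bucket, P(unseen after 64) = (45/46)^64 = 0.2450.
By linearity of expectation, E[unseen] = 46·(45/46)^64 = 11.2683.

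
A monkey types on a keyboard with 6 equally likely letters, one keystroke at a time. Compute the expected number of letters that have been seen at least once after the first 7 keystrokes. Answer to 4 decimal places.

4.3255

For each letter, P(seen in 7 keystrokes) = 1 - (5/6)^7 = 0.72092.
By linearity of expectation, E[distinct seen] = 6·(1 - (5/6)^7) = 4.32551.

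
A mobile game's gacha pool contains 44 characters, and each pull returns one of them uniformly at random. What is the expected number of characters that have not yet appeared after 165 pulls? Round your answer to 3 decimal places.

0.991

For each character, P(unseen after 165) = (43/44)^165 = 0.0225.
By linearity of expectation, E[unseen] = 44·(43/44)^165 = 0.9910.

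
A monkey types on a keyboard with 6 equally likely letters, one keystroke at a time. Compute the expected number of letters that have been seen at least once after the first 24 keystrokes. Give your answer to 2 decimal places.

For each letter, P(seen in 24 keystrokes) = 1 - (5/6)^24 = 0.987.
By linearity of expectation, E[distinct seen] = 6·(1 - (5/6)^24) = 5.925.

5.92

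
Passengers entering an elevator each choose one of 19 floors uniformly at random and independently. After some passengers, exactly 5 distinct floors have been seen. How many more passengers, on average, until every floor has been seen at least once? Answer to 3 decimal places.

61.780

From k distinct to k+1 distinct takes on average 19/(19-k) passengers.
Sum over k = 5,...,18: E = 19/14 + 19/13 + 19/12 + ... + 19/2 + 19/1 = 61.7797.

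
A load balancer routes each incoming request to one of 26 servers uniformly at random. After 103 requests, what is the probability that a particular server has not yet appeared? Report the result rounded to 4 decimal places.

On each request the fixed server fails to appear with probability 25/26.
P(still missing after 103) = (25/26)^103 = 0.01760.

0.0176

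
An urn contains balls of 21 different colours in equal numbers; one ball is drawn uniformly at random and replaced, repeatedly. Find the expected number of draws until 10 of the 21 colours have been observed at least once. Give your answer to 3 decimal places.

13.135

Going from k to k+1 distinct takes a geometric number of draws with mean 21/(21-k).
Sum over k = 0,...,9: E = 21/21 + 21/20 + 21/19 + ... + 21/13 + 21/12 = 13.1351.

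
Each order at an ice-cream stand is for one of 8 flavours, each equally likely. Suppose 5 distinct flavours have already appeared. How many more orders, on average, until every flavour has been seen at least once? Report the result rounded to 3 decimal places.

14.667

With k distinct flavours already seen, the next new one takes an expected 8/(8-k) orders.
Sum over k = 5,...,7: E = 8/3 + 8/2 + 8/1 = 14.6667.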